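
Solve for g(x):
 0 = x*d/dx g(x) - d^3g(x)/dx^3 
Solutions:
 g(x) = C1 + Integral(C2*airyai(x) + C3*airybi(x), x)


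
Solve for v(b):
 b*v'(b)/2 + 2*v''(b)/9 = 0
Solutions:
 v(b) = C1 + C2*erf(3*sqrt(2)*b/4)


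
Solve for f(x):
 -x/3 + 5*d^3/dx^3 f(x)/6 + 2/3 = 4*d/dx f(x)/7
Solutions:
 f(x) = C1 + C2*exp(-2*sqrt(210)*x/35) + C3*exp(2*sqrt(210)*x/35) - 7*x^2/24 + 7*x/6


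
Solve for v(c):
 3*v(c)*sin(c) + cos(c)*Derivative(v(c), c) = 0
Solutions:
 v(c) = C1*cos(c)^3


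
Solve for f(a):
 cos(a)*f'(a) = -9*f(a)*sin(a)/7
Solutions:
 f(a) = C1*cos(a)^(9/7)


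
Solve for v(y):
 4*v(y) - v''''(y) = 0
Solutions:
 v(y) = C1*exp(-sqrt(2)*y) + C2*exp(sqrt(2)*y) + C3*sin(sqrt(2)*y) + C4*cos(sqrt(2)*y)


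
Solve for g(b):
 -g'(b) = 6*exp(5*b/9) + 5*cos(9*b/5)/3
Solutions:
 g(b) = C1 - 54*exp(5*b/9)/5 - 25*sin(9*b/5)/27


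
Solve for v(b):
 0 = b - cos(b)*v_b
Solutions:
 v(b) = C1 + Integral(b/cos(b), b)


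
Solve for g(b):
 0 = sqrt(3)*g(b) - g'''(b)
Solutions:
 g(b) = C3*exp(3^(1/6)*b) + (C1*sin(3^(2/3)*b/2) + C2*cos(3^(2/3)*b/2))*exp(-3^(1/6)*b/2)


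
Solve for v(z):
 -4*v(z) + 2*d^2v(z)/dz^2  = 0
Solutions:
 v(z) = C1*exp(-sqrt(2)*z) + C2*exp(sqrt(2)*z)


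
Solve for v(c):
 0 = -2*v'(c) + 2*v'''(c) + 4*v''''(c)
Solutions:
 v(c) = C1 + C2*exp(-c*((6*sqrt(78) + 53)^(-1/3) + 2 + (6*sqrt(78) + 53)^(1/3))/12)*sin(sqrt(3)*c*(-(6*sqrt(78) + 53)^(1/3) + (6*sqrt(78) + 53)^(-1/3))/12) + C3*exp(-c*((6*sqrt(78) + 53)^(-1/3) + 2 + (6*sqrt(78) + 53)^(1/3))/12)*cos(sqrt(3)*c*(-(6*sqrt(78) + 53)^(1/3) + (6*sqrt(78) + 53)^(-1/3))/12) + C4*exp(c*(-1 + (6*sqrt(78) + 53)^(-1/3) + (6*sqrt(78) + 53)^(1/3))/6)


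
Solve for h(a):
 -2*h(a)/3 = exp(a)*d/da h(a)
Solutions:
 h(a) = C1*exp(2*exp(-a)/3)


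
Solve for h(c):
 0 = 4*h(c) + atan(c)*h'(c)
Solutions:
 h(c) = C1*exp(-4*Integral(1/atan(c), c))


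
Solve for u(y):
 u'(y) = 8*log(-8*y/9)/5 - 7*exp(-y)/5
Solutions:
 u(y) = C1 + 8*y*log(-y)/5 + 8*y*(-2*log(3) - 1 + 3*log(2))/5 + 7*exp(-y)/5


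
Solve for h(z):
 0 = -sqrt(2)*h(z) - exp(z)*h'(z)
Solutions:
 h(z) = C1*exp(sqrt(2)*exp(-z))


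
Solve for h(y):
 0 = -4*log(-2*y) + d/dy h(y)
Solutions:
 h(y) = C1 + 4*y*log(-y) + 4*y*(-1 + log(2))


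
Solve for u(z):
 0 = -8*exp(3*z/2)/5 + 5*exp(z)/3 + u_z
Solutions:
 u(z) = C1 + 16*exp(3*z/2)/15 - 5*exp(z)/3


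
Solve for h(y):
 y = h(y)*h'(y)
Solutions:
 h(y) = -sqrt(C1 + y^2)
 h(y) = sqrt(C1 + y^2)


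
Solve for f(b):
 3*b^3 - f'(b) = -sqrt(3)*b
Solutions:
 f(b) = C1 + 3*b^4/4 + sqrt(3)*b^2/2


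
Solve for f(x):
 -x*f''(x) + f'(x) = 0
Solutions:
 f(x) = C1 + C2*x^2


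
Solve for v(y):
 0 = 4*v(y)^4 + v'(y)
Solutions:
 v(y) = (-3^(2/3) - 3*3^(1/6)*I)*(1/(C1 + 4*y))^(1/3)/6
 v(y) = (-3^(2/3) + 3*3^(1/6)*I)*(1/(C1 + 4*y))^(1/3)/6
 v(y) = (1/(C1 + 12*y))^(1/3)


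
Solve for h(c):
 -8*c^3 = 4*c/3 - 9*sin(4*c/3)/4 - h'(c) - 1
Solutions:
 h(c) = C1 + 2*c^4 + 2*c^2/3 - c + 27*cos(4*c/3)/16


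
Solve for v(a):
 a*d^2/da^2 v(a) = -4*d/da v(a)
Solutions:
 v(a) = C1 + C2/a^3


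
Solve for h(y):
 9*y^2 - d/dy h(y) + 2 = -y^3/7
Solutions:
 h(y) = C1 + y^4/28 + 3*y^3 + 2*y


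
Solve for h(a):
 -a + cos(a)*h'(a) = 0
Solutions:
 h(a) = C1 + Integral(a/cos(a), a)


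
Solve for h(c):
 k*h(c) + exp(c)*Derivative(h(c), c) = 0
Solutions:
 h(c) = C1*exp(k*exp(-c))


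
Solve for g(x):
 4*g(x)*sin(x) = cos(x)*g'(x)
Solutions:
 g(x) = C1/cos(x)^4


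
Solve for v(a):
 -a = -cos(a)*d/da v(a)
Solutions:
 v(a) = C1 + Integral(a/cos(a), a)


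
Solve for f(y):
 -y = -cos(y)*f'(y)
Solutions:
 f(y) = C1 + Integral(y/cos(y), y)


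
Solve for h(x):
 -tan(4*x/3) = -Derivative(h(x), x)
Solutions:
 h(x) = C1 - 3*log(cos(4*x/3))/4


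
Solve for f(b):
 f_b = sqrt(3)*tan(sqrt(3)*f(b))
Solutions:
 f(b) = sqrt(3)*(pi - asin(C1*exp(3*b)))/3
 f(b) = sqrt(3)*asin(C1*exp(3*b))/3


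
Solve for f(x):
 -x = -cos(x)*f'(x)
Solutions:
 f(x) = C1 + Integral(x/cos(x), x)


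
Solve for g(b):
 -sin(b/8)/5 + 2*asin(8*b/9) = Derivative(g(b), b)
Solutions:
 g(b) = C1 + 2*b*asin(8*b/9) + sqrt(81 - 64*b^2)/4 + 8*cos(b/8)/5


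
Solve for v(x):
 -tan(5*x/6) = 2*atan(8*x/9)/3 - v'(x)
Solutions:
 v(x) = C1 + 2*x*atan(8*x/9)/3 - 3*log(64*x^2 + 81)/8 - 6*log(cos(5*x/6))/5


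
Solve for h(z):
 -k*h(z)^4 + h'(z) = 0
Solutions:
 h(z) = (-1/(C1 + 3*k*z))^(1/3)
 h(z) = (-1/(C1 + k*z))^(1/3)*(-3^(2/3) - 3*3^(1/6)*I)/6
 h(z) = (-1/(C1 + k*z))^(1/3)*(-3^(2/3) + 3*3^(1/6)*I)/6


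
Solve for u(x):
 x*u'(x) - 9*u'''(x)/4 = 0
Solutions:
 u(x) = C1 + Integral(C2*airyai(2^(2/3)*3^(1/3)*x/3) + C3*airybi(2^(2/3)*3^(1/3)*x/3), x)


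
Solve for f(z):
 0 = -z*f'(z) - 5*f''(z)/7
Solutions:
 f(z) = C1 + C2*erf(sqrt(70)*z/10)


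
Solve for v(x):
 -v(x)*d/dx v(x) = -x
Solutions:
 v(x) = -sqrt(C1 + x^2)
 v(x) = sqrt(C1 + x^2)


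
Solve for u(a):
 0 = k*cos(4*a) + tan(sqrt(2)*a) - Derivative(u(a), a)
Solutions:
 u(a) = C1 + k*sin(4*a)/4 - sqrt(2)*log(cos(sqrt(2)*a))/2


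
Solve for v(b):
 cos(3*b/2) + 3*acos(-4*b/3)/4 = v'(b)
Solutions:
 v(b) = C1 + 3*b*acos(-4*b/3)/4 + 3*sqrt(9 - 16*b^2)/16 + 2*sin(3*b/2)/3


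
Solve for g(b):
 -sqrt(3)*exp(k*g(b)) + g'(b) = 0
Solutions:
 g(b) = Piecewise((log(-1/(C1*k + sqrt(3)*b*k))/k, Ne(k, 0)), (nan, True))
 g(b) = Piecewise((C1 + sqrt(3)*b, Eq(k, 0)), (nan, True))


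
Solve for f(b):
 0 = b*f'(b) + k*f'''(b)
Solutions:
 f(b) = C1 + Integral(C2*airyai(b*(-1/k)^(1/3)) + C3*airybi(b*(-1/k)^(1/3)), b)


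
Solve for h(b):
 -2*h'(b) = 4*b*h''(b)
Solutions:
 h(b) = C1 + C2*sqrt(b)


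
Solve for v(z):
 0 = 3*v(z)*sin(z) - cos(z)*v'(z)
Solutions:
 v(z) = C1/cos(z)^3


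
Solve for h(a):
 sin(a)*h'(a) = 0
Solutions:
 h(a) = C1


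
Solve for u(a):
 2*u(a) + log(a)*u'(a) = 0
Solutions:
 u(a) = C1*exp(-2*li(a))


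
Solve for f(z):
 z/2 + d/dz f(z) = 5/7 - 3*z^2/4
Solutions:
 f(z) = C1 - z^3/4 - z^2/4 + 5*z/7


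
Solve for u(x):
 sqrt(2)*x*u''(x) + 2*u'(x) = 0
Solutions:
 u(x) = C1 + C2*x^(1 - sqrt(2))


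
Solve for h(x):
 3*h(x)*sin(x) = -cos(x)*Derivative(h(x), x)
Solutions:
 h(x) = C1*cos(x)^3


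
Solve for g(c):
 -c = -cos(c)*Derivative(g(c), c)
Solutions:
 g(c) = C1 + Integral(c/cos(c), c)


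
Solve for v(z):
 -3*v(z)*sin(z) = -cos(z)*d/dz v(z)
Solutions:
 v(z) = C1/cos(z)^3


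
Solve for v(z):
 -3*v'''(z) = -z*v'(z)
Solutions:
 v(z) = C1 + Integral(C2*airyai(3^(2/3)*z/3) + C3*airybi(3^(2/3)*z/3), z)


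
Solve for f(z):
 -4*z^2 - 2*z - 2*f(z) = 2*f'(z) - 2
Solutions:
 f(z) = C1*exp(-z) - 2*z^2 + 3*z - 2


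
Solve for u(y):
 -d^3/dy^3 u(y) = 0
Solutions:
 u(y) = C1 + C2*y + C3*y^2


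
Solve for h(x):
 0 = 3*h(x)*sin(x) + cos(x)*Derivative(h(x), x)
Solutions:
 h(x) = C1*cos(x)^3


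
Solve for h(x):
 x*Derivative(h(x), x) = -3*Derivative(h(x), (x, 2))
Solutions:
 h(x) = C1 + C2*erf(sqrt(6)*x/6)


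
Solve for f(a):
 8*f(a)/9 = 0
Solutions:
 f(a) = 0


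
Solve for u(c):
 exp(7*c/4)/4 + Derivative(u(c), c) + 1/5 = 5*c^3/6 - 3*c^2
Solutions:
 u(c) = C1 + 5*c^4/24 - c^3 - c/5 - exp(7*c/4)/7


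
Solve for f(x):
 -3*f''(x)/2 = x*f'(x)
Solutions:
 f(x) = C1 + C2*erf(sqrt(3)*x/3)


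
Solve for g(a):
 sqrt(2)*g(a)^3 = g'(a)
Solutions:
 g(a) = -sqrt(2)*sqrt(-1/(C1 + sqrt(2)*a))/2
 g(a) = sqrt(2)*sqrt(-1/(C1 + sqrt(2)*a))/2


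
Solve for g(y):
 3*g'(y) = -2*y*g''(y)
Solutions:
 g(y) = C1 + C2/sqrt(y)


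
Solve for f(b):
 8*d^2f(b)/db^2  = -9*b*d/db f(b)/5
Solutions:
 f(b) = C1 + C2*erf(3*sqrt(5)*b/20)


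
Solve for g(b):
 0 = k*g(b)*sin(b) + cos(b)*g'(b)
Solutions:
 g(b) = C1*exp(k*log(cos(b)))


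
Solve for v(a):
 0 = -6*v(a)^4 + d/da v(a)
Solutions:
 v(a) = (-1/(C1 + 18*a))^(1/3)
 v(a) = (-1/(C1 + 6*a))^(1/3)*(-3^(2/3) - 3*3^(1/6)*I)/6
 v(a) = (-1/(C1 + 6*a))^(1/3)*(-3^(2/3) + 3*3^(1/6)*I)/6


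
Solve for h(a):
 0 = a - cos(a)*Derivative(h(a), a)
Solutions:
 h(a) = C1 + Integral(a/cos(a), a)


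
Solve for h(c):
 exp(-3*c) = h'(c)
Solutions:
 h(c) = C1 - exp(-3*c)/3


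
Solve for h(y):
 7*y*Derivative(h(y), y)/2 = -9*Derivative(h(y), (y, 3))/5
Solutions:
 h(y) = C1 + Integral(C2*airyai(-420^(1/3)*y/6) + C3*airybi(-420^(1/3)*y/6), y)


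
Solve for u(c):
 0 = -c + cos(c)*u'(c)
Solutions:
 u(c) = C1 + Integral(c/cos(c), c)


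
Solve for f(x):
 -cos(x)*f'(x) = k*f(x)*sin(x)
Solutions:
 f(x) = C1*exp(k*log(cos(x)))


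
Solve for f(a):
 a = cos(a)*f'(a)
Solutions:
 f(a) = C1 + Integral(a/cos(a), a)


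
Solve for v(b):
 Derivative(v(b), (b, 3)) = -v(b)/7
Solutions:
 v(b) = C3*exp(-7^(2/3)*b/7) + (C1*sin(sqrt(3)*7^(2/3)*b/14) + C2*cos(sqrt(3)*7^(2/3)*b/14))*exp(7^(2/3)*b/14)


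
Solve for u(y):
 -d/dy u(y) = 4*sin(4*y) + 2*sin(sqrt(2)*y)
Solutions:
 u(y) = C1 + cos(4*y) + sqrt(2)*cos(sqrt(2)*y)


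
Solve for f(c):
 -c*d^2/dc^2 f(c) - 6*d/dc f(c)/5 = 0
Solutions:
 f(c) = C1 + C2/c^(1/5)


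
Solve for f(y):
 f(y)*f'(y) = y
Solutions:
 f(y) = -sqrt(C1 + y^2)
 f(y) = sqrt(C1 + y^2)


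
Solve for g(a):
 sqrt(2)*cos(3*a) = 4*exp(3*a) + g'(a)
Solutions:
 g(a) = C1 - 4*exp(3*a)/3 + sqrt(2)*sin(3*a)/3


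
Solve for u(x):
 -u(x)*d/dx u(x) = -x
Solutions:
 u(x) = -sqrt(C1 + x^2)
 u(x) = sqrt(C1 + x^2)


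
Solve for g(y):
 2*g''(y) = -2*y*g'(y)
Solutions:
 g(y) = C1 + C2*erf(sqrt(2)*y/2)


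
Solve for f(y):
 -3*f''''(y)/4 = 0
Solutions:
 f(y) = C1 + C2*y + C3*y^2 + C4*y^3


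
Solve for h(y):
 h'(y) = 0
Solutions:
 h(y) = C1


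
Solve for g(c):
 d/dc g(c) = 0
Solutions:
 g(c) = C1


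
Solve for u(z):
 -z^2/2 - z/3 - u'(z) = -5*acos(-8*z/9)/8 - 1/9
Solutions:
 u(z) = C1 - z^3/6 - z^2/6 + 5*z*acos(-8*z/9)/8 + z/9 + 5*sqrt(81 - 64*z^2)/64


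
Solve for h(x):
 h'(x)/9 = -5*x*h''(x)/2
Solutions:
 h(x) = C1 + C2*x^(43/45)


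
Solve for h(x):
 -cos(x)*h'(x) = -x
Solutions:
 h(x) = C1 + Integral(x/cos(x), x)


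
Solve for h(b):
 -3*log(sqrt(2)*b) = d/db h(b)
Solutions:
 h(b) = C1 - 3*b*log(b) - 3*b*log(2)/2 + 3*b


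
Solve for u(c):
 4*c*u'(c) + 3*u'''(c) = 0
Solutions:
 u(c) = C1 + Integral(C2*airyai(-6^(2/3)*c/3) + C3*airybi(-6^(2/3)*c/3), c)


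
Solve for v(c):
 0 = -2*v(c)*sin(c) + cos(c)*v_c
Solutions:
 v(c) = C1/cos(c)^2


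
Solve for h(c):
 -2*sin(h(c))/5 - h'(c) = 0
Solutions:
 2*c/5 + log(cos(h(c)) - 1)/2 - log(cos(h(c)) + 1)/2 = C1


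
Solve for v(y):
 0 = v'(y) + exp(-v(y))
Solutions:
 v(y) = log(C1 - y)


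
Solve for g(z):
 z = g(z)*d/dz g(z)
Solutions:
 g(z) = -sqrt(C1 + z^2)
 g(z) = sqrt(C1 + z^2)


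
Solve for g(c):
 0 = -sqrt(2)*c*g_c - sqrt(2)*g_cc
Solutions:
 g(c) = C1 + C2*erf(sqrt(2)*c/2)


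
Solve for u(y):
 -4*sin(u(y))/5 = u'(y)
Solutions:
 4*y/5 + log(cos(u(y)) - 1)/2 - log(cos(u(y)) + 1)/2 = C1


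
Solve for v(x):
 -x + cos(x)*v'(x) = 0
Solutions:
 v(x) = C1 + Integral(x/cos(x), x)


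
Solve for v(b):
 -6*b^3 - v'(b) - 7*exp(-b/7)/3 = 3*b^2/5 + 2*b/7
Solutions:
 v(b) = C1 - 3*b^4/2 - b^3/5 - b^2/7 + 49*exp(-b/7)/3


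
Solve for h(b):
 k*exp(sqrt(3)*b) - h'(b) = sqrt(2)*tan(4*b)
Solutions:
 h(b) = C1 + sqrt(3)*k*exp(sqrt(3)*b)/3 + sqrt(2)*log(cos(4*b))/4


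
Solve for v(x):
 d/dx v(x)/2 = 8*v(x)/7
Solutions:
 v(x) = C1*exp(16*x/7)


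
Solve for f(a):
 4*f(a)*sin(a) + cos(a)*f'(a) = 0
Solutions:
 f(a) = C1*cos(a)^4


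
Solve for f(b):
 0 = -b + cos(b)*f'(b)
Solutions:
 f(b) = C1 + Integral(b/cos(b), b)


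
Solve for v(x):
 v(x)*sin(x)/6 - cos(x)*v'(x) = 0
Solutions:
 v(x) = C1/cos(x)^(1/6)


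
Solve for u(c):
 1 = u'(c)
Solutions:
 u(c) = C1 + c


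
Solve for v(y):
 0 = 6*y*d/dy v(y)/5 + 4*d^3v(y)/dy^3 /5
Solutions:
 v(y) = C1 + Integral(C2*airyai(-2^(2/3)*3^(1/3)*y/2) + C3*airybi(-2^(2/3)*3^(1/3)*y/2), y)


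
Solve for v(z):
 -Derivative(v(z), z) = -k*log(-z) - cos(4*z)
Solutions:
 v(z) = C1 + k*z*(log(-z) - 1) + sin(4*z)/4


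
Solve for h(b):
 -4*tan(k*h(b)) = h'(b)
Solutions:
 h(b) = Piecewise((-asin(exp(C1*k - 4*b*k))/k + pi/k, Ne(k, 0)), (nan, True))
 h(b) = Piecewise((asin(exp(C1*k - 4*b*k))/k, Ne(k, 0)), (nan, True))


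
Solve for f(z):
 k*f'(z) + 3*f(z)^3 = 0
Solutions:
 f(z) = -sqrt(2)*sqrt(-k/(C1*k - 3*z))/2
 f(z) = sqrt(2)*sqrt(-k/(C1*k - 3*z))/2


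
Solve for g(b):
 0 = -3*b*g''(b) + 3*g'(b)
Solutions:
 g(b) = C1 + C2*b^2


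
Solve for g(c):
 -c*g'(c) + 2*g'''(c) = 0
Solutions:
 g(c) = C1 + Integral(C2*airyai(2^(2/3)*c/2) + C3*airybi(2^(2/3)*c/2), c)


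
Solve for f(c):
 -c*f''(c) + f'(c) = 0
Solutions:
 f(c) = C1 + C2*c^2


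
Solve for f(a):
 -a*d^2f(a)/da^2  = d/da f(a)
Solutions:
 f(a) = C1 + C2*log(a)


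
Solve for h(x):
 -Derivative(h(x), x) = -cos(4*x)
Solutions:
 h(x) = C1 + sin(4*x)/4


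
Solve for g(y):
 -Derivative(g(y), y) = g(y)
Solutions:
 g(y) = C1*exp(-y)


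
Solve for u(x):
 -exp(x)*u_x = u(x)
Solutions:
 u(x) = C1*exp(exp(-x))


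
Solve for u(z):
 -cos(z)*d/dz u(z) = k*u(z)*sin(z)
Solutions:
 u(z) = C1*exp(k*log(cos(z)))


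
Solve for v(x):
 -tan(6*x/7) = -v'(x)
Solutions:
 v(x) = C1 - 7*log(cos(6*x/7))/6


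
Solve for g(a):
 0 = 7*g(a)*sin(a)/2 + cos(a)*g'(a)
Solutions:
 g(a) = C1*cos(a)^(7/2)


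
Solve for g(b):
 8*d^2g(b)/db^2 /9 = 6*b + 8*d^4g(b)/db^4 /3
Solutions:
 g(b) = C1 + C2*b + C3*exp(-sqrt(3)*b/3) + C4*exp(sqrt(3)*b/3) + 9*b^3/8


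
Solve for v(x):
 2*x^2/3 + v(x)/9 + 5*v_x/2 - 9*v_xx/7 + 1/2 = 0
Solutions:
 v(x) = C1*exp(x*(35 - sqrt(1337))/36) + C2*exp(x*(35 + sqrt(1337))/36) - 6*x^2 + 270*x - 87057/14


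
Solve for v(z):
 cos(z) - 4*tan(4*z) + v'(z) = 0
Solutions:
 v(z) = C1 - log(cos(4*z)) - sin(z)


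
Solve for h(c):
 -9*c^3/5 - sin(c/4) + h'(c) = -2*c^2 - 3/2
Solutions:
 h(c) = C1 + 9*c^4/20 - 2*c^3/3 - 3*c/2 - 4*cos(c/4)


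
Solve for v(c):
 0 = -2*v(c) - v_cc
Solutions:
 v(c) = C1*sin(sqrt(2)*c) + C2*cos(sqrt(2)*c)


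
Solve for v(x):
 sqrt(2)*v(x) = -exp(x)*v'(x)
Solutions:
 v(x) = C1*exp(sqrt(2)*exp(-x))


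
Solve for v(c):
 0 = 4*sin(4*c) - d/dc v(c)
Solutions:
 v(c) = C1 - cos(4*c)


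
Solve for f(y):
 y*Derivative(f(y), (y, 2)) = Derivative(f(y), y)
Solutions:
 f(y) = C1 + C2*y^2


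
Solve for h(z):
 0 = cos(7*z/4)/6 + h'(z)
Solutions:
 h(z) = C1 - 2*sin(7*z/4)/21


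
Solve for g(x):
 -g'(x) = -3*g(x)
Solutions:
 g(x) = C1*exp(3*x)


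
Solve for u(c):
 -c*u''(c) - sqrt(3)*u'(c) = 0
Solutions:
 u(c) = C1 + C2*c^(1 - sqrt(3))


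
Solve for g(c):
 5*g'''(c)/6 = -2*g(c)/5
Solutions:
 g(c) = C3*exp(-60^(1/3)*c/5) + (C1*sin(20^(1/3)*3^(5/6)*c/10) + C2*cos(20^(1/3)*3^(5/6)*c/10))*exp(60^(1/3)*c/10)


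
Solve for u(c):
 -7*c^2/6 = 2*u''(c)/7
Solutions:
 u(c) = C1 + C2*c - 49*c^4/144


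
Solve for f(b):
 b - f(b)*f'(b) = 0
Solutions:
 f(b) = -sqrt(C1 + b^2)
 f(b) = sqrt(C1 + b^2)


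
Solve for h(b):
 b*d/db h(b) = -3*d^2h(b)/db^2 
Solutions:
 h(b) = C1 + C2*erf(sqrt(6)*b/6)


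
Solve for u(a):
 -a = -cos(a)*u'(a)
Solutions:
 u(a) = C1 + Integral(a/cos(a), a)


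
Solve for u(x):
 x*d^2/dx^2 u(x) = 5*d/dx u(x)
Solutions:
 u(x) = C1 + C2*x^6


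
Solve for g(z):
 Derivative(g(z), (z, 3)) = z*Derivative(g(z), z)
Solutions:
 g(z) = C1 + Integral(C2*airyai(z) + C3*airybi(z), z)


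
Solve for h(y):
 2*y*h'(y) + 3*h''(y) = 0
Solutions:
 h(y) = C1 + C2*erf(sqrt(3)*y/3)


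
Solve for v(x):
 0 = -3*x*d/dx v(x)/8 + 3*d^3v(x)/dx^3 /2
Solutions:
 v(x) = C1 + Integral(C2*airyai(2^(1/3)*x/2) + C3*airybi(2^(1/3)*x/2), x)


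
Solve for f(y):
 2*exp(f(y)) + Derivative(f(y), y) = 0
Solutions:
 f(y) = log(1/(C1 + 2*y))


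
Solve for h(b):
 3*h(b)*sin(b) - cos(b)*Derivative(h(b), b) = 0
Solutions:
 h(b) = C1/cos(b)^3


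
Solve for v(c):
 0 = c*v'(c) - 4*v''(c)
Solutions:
 v(c) = C1 + C2*erfi(sqrt(2)*c/4)


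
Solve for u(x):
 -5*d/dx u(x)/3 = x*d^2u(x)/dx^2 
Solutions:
 u(x) = C1 + C2/x^(2/3)


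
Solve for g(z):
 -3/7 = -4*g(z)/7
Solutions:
 g(z) = 3/4


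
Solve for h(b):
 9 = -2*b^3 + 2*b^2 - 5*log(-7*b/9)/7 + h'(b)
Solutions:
 h(b) = C1 + b^4/2 - 2*b^3/3 + 5*b*log(-b)/7 + b*(-10*log(3) + 5*log(7) + 58)/7


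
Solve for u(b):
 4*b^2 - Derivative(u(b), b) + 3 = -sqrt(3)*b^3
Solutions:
 u(b) = C1 + sqrt(3)*b^4/4 + 4*b^3/3 + 3*b


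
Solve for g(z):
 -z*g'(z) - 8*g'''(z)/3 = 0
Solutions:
 g(z) = C1 + Integral(C2*airyai(-3^(1/3)*z/2) + C3*airybi(-3^(1/3)*z/2), z)


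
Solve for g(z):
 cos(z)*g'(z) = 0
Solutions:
 g(z) = C1


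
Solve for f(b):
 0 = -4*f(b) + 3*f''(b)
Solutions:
 f(b) = C1*exp(-2*sqrt(3)*b/3) + C2*exp(2*sqrt(3)*b/3)


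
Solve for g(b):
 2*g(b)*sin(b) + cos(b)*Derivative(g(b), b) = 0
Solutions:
 g(b) = C1*cos(b)^2


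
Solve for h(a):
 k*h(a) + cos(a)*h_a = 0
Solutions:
 h(a) = C1*exp(k*(log(sin(a) - 1) - log(sin(a) + 1))/2)


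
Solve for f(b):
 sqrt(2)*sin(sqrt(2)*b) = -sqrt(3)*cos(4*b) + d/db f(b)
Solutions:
 f(b) = C1 + sqrt(3)*sin(4*b)/4 - cos(sqrt(2)*b)


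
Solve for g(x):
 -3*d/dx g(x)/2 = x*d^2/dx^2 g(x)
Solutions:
 g(x) = C1 + C2/sqrt(x)


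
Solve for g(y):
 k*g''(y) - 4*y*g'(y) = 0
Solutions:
 g(y) = C1 + C2*erf(sqrt(2)*y*sqrt(-1/k))/sqrt(-1/k)


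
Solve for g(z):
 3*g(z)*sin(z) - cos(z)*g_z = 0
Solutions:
 g(z) = C1/cos(z)^3


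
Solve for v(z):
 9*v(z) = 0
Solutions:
 v(z) = 0


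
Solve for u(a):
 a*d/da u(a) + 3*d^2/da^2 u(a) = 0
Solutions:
 u(a) = C1 + C2*erf(sqrt(6)*a/6)


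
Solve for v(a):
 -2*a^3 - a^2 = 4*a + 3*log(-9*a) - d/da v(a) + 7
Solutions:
 v(a) = C1 + a^4/2 + a^3/3 + 2*a^2 + 3*a*log(-a) + 2*a*(2 + 3*log(3))


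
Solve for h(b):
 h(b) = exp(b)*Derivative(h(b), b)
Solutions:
 h(b) = C1*exp(-exp(-b))


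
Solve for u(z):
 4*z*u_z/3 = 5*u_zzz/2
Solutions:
 u(z) = C1 + Integral(C2*airyai(2*15^(2/3)*z/15) + C3*airybi(2*15^(2/3)*z/15), z)


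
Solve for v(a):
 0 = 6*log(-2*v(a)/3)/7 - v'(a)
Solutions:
 -7*Integral(1/(log(-_y) - log(3) + log(2)), (_y, v(a)))/6 = C1 - a


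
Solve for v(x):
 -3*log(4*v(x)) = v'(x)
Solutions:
 Integral(1/(log(_y) + 2*log(2)), (_y, v(x)))/3 = C1 - x


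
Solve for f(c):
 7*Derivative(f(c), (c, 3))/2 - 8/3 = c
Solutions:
 f(c) = C1 + C2*c + C3*c^2 + c^4/84 + 8*c^3/63


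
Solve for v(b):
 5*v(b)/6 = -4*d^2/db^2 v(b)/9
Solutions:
 v(b) = C1*sin(sqrt(30)*b/4) + C2*cos(sqrt(30)*b/4)


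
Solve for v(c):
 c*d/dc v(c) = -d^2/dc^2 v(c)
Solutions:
 v(c) = C1 + C2*erf(sqrt(2)*c/2)


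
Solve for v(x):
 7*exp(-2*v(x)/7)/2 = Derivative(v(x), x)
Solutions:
 v(x) = 7*log(-sqrt(C1 + 7*x)) - 7*log(7)/2
 v(x) = 7*log(C1 + 7*x)/2 - 7*log(7)/2


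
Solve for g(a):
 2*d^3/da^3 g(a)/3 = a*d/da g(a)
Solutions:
 g(a) = C1 + Integral(C2*airyai(2^(2/3)*3^(1/3)*a/2) + C3*airybi(2^(2/3)*3^(1/3)*a/2), a)


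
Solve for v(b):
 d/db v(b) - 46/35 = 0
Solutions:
 v(b) = C1 + 46*b/35


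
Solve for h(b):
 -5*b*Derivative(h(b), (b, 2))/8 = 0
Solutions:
 h(b) = C1 + C2*b


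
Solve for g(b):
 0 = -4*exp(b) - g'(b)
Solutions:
 g(b) = C1 - 4*exp(b)


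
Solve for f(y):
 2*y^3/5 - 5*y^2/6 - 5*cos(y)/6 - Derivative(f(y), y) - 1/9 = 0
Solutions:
 f(y) = C1 + y^4/10 - 5*y^3/18 - y/9 - 5*sin(y)/6


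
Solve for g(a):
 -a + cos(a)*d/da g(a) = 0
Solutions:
 g(a) = C1 + Integral(a/cos(a), a)


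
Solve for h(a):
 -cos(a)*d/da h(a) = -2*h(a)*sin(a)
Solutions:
 h(a) = C1/cos(a)^2


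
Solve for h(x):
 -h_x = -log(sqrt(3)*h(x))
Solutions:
 -2*Integral(1/(2*log(_y) + log(3)), (_y, h(x))) = C1 - x


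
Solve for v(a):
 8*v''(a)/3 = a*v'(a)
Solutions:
 v(a) = C1 + C2*erfi(sqrt(3)*a/4)


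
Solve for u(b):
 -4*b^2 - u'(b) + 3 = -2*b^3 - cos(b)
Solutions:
 u(b) = C1 + b^4/2 - 4*b^3/3 + 3*b + sin(b)


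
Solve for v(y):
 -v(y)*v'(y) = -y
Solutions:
 v(y) = -sqrt(C1 + y^2)
 v(y) = sqrt(C1 + y^2)


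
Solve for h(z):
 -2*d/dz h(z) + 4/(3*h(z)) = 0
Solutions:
 h(z) = -sqrt(C1 + 12*z)/3
 h(z) = sqrt(C1 + 12*z)/3


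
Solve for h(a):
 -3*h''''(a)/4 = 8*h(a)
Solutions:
 h(a) = (C1*sin(6^(3/4)*a/3) + C2*cos(6^(3/4)*a/3))*exp(-6^(3/4)*a/3) + (C3*sin(6^(3/4)*a/3) + C4*cos(6^(3/4)*a/3))*exp(6^(3/4)*a/3)


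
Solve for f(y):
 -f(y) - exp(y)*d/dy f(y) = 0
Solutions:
 f(y) = C1*exp(exp(-y))


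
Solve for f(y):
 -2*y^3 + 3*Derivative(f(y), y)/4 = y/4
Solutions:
 f(y) = C1 + 2*y^4/3 + y^2/6


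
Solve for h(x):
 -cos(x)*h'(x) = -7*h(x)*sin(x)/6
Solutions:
 h(x) = C1/cos(x)^(7/6)


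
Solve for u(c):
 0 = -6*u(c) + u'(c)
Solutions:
 u(c) = C1*exp(6*c)


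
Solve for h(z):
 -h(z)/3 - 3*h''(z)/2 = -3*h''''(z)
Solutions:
 h(z) = C1*exp(-sqrt(6)*z/3) + C2*exp(sqrt(6)*z/3) + C3*sin(sqrt(6)*z/6) + C4*cos(sqrt(6)*z/6)


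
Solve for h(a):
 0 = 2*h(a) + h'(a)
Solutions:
 h(a) = C1*exp(-2*a)


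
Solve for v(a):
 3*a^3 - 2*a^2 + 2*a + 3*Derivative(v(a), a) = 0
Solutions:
 v(a) = C1 - a^4/4 + 2*a^3/9 - a^2/3


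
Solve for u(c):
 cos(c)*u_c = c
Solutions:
 u(c) = C1 + Integral(c/cos(c), c)


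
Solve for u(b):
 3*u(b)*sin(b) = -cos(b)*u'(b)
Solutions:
 u(b) = C1*cos(b)^3


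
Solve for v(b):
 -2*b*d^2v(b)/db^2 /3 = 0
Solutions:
 v(b) = C1 + C2*b


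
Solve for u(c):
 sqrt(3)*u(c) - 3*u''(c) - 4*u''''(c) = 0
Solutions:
 u(c) = C1*exp(-sqrt(2)*c*sqrt(-3 + sqrt(9 + 16*sqrt(3)))/4) + C2*exp(sqrt(2)*c*sqrt(-3 + sqrt(9 + 16*sqrt(3)))/4) + C3*sin(sqrt(2)*c*sqrt(3 + sqrt(9 + 16*sqrt(3)))/4) + C4*cosh(sqrt(2)*c*sqrt(-sqrt(9 + 16*sqrt(3)) - 3)/4)


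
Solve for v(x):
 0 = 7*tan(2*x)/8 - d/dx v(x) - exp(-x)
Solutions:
 v(x) = C1 + 7*log(tan(2*x)^2 + 1)/32 + exp(-x)


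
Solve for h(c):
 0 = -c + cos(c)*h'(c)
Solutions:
 h(c) = C1 + Integral(c/cos(c), c)


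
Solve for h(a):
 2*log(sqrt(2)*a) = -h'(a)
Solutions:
 h(a) = C1 - 2*a*log(a) - a*log(2) + 2*a


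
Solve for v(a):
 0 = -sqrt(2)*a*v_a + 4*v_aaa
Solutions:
 v(a) = C1 + Integral(C2*airyai(sqrt(2)*a/2) + C3*airybi(sqrt(2)*a/2), a)


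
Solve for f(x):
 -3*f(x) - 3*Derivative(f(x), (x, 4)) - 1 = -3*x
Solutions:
 f(x) = x + (C1*sin(sqrt(2)*x/2) + C2*cos(sqrt(2)*x/2))*exp(-sqrt(2)*x/2) + (C3*sin(sqrt(2)*x/2) + C4*cos(sqrt(2)*x/2))*exp(sqrt(2)*x/2) - 1/3


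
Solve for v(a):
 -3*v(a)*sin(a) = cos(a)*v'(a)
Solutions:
 v(a) = C1*cos(a)^3


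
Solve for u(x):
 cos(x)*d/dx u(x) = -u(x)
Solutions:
 u(x) = C1*sqrt(sin(x) - 1)/sqrt(sin(x) + 1)


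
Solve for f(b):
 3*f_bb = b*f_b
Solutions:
 f(b) = C1 + C2*erfi(sqrt(6)*b/6)


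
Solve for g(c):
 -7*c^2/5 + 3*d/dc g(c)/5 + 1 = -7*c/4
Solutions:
 g(c) = C1 + 7*c^3/9 - 35*c^2/24 - 5*c/3


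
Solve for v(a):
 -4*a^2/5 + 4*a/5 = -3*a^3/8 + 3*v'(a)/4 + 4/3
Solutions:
 v(a) = C1 + a^4/8 - 16*a^3/45 + 8*a^2/15 - 16*a/9


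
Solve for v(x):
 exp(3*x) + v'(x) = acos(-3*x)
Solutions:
 v(x) = C1 + x*acos(-3*x) + sqrt(1 - 9*x^2)/3 - exp(3*x)/3


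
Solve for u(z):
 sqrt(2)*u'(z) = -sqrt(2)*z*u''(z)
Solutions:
 u(z) = C1 + C2*log(z)


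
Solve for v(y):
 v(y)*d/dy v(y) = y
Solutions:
 v(y) = -sqrt(C1 + y^2)
 v(y) = sqrt(C1 + y^2)


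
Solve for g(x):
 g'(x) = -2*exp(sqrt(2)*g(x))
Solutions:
 g(x) = sqrt(2)*(2*log(1/(C1 + 2*x)) - log(2))/4


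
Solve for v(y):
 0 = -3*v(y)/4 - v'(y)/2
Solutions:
 v(y) = C1*exp(-3*y/2)


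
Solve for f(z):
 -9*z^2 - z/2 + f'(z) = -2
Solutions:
 f(z) = C1 + 3*z^3 + z^2/4 - 2*z


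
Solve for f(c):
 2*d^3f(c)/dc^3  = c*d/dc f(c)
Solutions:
 f(c) = C1 + Integral(C2*airyai(2^(2/3)*c/2) + C3*airybi(2^(2/3)*c/2), c)


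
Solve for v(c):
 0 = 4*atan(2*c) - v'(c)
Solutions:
 v(c) = C1 + 4*c*atan(2*c) - log(4*c^2 + 1)


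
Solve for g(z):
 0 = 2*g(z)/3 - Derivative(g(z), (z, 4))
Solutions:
 g(z) = C1*exp(-2^(1/4)*3^(3/4)*z/3) + C2*exp(2^(1/4)*3^(3/4)*z/3) + C3*sin(2^(1/4)*3^(3/4)*z/3) + C4*cos(2^(1/4)*3^(3/4)*z/3)


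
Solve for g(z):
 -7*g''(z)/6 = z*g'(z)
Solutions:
 g(z) = C1 + C2*erf(sqrt(21)*z/7)


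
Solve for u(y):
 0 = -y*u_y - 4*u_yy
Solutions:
 u(y) = C1 + C2*erf(sqrt(2)*y/4)


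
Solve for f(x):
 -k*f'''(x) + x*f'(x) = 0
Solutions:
 f(x) = C1 + Integral(C2*airyai(x*(1/k)^(1/3)) + C3*airybi(x*(1/k)^(1/3)), x)


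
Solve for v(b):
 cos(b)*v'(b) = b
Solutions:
 v(b) = C1 + Integral(b/cos(b), b)


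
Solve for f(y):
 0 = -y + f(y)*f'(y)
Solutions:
 f(y) = -sqrt(C1 + y^2)
 f(y) = sqrt(C1 + y^2)


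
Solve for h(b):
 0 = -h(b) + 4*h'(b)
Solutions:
 h(b) = C1*exp(b/4)


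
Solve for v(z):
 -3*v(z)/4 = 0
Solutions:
 v(z) = 0


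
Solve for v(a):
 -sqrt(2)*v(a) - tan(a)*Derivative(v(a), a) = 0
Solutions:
 v(a) = C1/sin(a)^(sqrt(2))


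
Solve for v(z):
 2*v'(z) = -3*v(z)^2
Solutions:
 v(z) = 2/(C1 + 3*z)


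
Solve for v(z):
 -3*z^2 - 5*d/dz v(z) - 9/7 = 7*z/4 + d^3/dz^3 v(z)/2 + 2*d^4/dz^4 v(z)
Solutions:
 v(z) = C1 + C2*exp(z*(-2 + (12*sqrt(32430) + 2161)^(-1/3) + (12*sqrt(32430) + 2161)^(1/3))/24)*sin(sqrt(3)*z*(-(12*sqrt(32430) + 2161)^(1/3) + (12*sqrt(32430) + 2161)^(-1/3))/24) + C3*exp(z*(-2 + (12*sqrt(32430) + 2161)^(-1/3) + (12*sqrt(32430) + 2161)^(1/3))/24)*cos(sqrt(3)*z*(-(12*sqrt(32430) + 2161)^(1/3) + (12*sqrt(32430) + 2161)^(-1/3))/24) + C4*exp(-z*((12*sqrt(32430) + 2161)^(-1/3) + 1 + (12*sqrt(32430) + 2161)^(1/3))/12) - z^3/5 - 7*z^2/40 - 24*z/175


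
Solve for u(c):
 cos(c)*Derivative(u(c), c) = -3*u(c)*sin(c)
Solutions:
 u(c) = C1*cos(c)^3


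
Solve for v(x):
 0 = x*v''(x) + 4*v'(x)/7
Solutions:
 v(x) = C1 + C2*x^(3/7)


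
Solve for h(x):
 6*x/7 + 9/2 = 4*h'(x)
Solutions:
 h(x) = C1 + 3*x^2/28 + 9*x/8


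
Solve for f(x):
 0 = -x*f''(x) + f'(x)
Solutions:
 f(x) = C1 + C2*x^2


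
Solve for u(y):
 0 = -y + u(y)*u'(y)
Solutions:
 u(y) = -sqrt(C1 + y^2)
 u(y) = sqrt(C1 + y^2)


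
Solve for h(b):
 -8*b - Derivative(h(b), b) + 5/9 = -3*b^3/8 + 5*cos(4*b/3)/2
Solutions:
 h(b) = C1 + 3*b^4/32 - 4*b^2 + 5*b/9 - 15*sin(4*b/3)/8


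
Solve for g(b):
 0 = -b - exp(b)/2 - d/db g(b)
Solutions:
 g(b) = C1 - b^2/2 - exp(b)/2


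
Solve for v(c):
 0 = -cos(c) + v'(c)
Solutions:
 v(c) = C1 + sin(c)


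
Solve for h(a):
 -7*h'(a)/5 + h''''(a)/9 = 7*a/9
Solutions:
 h(a) = C1 + C4*exp(5^(2/3)*63^(1/3)*a/5) - 5*a^2/18 + (C2*sin(3*3^(1/6)*5^(2/3)*7^(1/3)*a/10) + C3*cos(3*3^(1/6)*5^(2/3)*7^(1/3)*a/10))*exp(-5^(2/3)*63^(1/3)*a/10)


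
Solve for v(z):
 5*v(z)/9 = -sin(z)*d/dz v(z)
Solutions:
 v(z) = C1*(cos(z) + 1)^(5/18)/(cos(z) - 1)^(5/18)


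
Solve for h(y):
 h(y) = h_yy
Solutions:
 h(y) = C1*exp(-y) + C2*exp(y)


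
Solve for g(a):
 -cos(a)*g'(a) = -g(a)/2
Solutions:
 g(a) = C1*(sin(a) + 1)^(1/4)/(sin(a) - 1)^(1/4)


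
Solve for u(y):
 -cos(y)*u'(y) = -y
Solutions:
 u(y) = C1 + Integral(y/cos(y), y)


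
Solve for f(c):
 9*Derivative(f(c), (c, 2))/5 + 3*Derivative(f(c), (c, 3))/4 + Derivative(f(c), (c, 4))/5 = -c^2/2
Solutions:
 f(c) = C1 + C2*c - 5*c^4/216 + 25*c^3/648 - 5*c^2/288 + (C3*sin(3*sqrt(39)*c/8) + C4*cos(3*sqrt(39)*c/8))*exp(-15*c/8)


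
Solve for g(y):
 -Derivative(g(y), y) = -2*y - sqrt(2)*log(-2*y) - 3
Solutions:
 g(y) = C1 + y^2 + sqrt(2)*y*log(-y) + y*(-sqrt(2) + sqrt(2)*log(2) + 3)


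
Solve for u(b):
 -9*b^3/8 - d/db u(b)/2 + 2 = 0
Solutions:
 u(b) = C1 - 9*b^4/16 + 4*b


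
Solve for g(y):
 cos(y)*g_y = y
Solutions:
 g(y) = C1 + Integral(y/cos(y), y)


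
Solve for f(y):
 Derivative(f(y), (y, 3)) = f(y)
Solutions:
 f(y) = C3*exp(y) + (C1*sin(sqrt(3)*y/2) + C2*cos(sqrt(3)*y/2))*exp(-y/2)


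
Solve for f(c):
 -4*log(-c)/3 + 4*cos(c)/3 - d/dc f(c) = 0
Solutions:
 f(c) = C1 - 4*c*log(-c)/3 + 4*c/3 + 4*sin(c)/3


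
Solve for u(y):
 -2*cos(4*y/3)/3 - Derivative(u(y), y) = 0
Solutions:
 u(y) = C1 - sin(4*y/3)/2


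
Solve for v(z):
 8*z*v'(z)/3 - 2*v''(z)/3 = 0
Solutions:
 v(z) = C1 + C2*erfi(sqrt(2)*z)


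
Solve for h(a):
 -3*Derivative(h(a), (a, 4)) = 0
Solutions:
 h(a) = C1 + C2*a + C3*a^2 + C4*a^3


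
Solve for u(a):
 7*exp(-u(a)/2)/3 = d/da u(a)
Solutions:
 u(a) = 2*log(C1 + 7*a/6)


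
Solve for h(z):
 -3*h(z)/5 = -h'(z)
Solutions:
 h(z) = C1*exp(3*z/5)


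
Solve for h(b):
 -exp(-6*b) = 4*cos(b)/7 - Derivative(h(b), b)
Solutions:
 h(b) = C1 + 4*sin(b)/7 - exp(-6*b)/6


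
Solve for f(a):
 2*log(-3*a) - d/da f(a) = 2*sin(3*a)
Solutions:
 f(a) = C1 + 2*a*log(-a) - 2*a + 2*a*log(3) + 2*cos(3*a)/3


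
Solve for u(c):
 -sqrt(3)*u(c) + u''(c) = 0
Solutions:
 u(c) = C1*exp(-3^(1/4)*c) + C2*exp(3^(1/4)*c)


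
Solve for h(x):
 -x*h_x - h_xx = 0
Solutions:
 h(x) = C1 + C2*erf(sqrt(2)*x/2)


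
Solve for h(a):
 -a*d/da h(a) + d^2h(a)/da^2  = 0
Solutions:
 h(a) = C1 + C2*erfi(sqrt(2)*a/2)


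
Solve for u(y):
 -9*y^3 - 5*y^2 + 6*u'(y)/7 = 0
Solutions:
 u(y) = C1 + 21*y^4/8 + 35*y^3/18


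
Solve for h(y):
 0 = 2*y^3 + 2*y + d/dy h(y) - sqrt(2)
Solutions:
 h(y) = C1 - y^4/2 - y^2 + sqrt(2)*y


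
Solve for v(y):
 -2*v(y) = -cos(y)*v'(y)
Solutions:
 v(y) = C1*(sin(y) + 1)/(sin(y) - 1)


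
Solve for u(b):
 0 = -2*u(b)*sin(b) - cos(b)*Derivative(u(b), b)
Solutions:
 u(b) = C1*cos(b)^2


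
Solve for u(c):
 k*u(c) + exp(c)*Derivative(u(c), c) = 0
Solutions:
 u(c) = C1*exp(k*exp(-c))


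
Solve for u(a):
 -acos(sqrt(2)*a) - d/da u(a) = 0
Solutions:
 u(a) = C1 - a*acos(sqrt(2)*a) + sqrt(2)*sqrt(1 - 2*a^2)/2


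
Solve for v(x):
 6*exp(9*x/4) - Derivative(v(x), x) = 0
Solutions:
 v(x) = C1 + 8*exp(9*x/4)/3


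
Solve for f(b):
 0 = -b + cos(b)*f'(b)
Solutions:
 f(b) = C1 + Integral(b/cos(b), b)


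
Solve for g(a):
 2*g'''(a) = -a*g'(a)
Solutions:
 g(a) = C1 + Integral(C2*airyai(-2^(2/3)*a/2) + C3*airybi(-2^(2/3)*a/2), a)


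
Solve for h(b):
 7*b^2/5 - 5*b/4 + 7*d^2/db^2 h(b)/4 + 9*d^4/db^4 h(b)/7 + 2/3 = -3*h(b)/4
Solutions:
 h(b) = -28*b^2/15 + 5*b/3 + (C1*sin(sqrt(2)*3^(3/4)*7^(1/4)*b*cos(atan(sqrt(623)/49)/2)/6) + C2*cos(sqrt(2)*3^(3/4)*7^(1/4)*b*cos(atan(sqrt(623)/49)/2)/6))*exp(-sqrt(2)*3^(3/4)*7^(1/4)*b*sin(atan(sqrt(623)/49)/2)/6) + (C3*sin(sqrt(2)*3^(3/4)*7^(1/4)*b*cos(atan(sqrt(623)/49)/2)/6) + C4*cos(sqrt(2)*3^(3/4)*7^(1/4)*b*cos(atan(sqrt(623)/49)/2)/6))*exp(sqrt(2)*3^(3/4)*7^(1/4)*b*sin(atan(sqrt(623)/49)/2)/6) + 352/45


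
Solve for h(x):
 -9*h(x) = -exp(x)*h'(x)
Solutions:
 h(x) = C1*exp(-9*exp(-x))


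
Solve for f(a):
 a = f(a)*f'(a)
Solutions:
 f(a) = -sqrt(C1 + a^2)
 f(a) = sqrt(C1 + a^2)


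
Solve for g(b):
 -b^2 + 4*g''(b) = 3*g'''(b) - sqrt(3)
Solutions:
 g(b) = C1 + C2*b + C3*exp(4*b/3) + b^4/48 + b^3/16 + b^2*(9 - 8*sqrt(3))/64


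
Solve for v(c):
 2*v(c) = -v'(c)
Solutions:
 v(c) = C1*exp(-2*c)


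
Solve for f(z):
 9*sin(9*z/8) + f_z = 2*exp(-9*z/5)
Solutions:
 f(z) = C1 + 8*cos(9*z/8) - 10*exp(-9*z/5)/9


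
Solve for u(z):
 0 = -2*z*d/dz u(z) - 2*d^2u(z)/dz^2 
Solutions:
 u(z) = C1 + C2*erf(sqrt(2)*z/2)


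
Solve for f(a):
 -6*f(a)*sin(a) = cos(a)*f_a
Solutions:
 f(a) = C1*cos(a)^6


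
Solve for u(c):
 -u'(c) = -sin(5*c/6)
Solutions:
 u(c) = C1 - 6*cos(5*c/6)/5


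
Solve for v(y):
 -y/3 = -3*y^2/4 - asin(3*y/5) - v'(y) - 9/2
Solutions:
 v(y) = C1 - y^3/4 + y^2/6 - y*asin(3*y/5) - 9*y/2 - sqrt(25 - 9*y^2)/3


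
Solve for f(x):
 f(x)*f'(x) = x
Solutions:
 f(x) = -sqrt(C1 + x^2)
 f(x) = sqrt(C1 + x^2)


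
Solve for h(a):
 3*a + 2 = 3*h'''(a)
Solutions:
 h(a) = C1 + C2*a + C3*a^2 + a^4/24 + a^3/9


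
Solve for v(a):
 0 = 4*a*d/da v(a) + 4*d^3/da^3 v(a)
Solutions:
 v(a) = C1 + Integral(C2*airyai(-a) + C3*airybi(-a), a)


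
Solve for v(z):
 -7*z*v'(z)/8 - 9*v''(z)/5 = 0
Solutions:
 v(z) = C1 + C2*erf(sqrt(35)*z/12)


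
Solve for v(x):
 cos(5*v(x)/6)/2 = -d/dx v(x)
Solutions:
 x/2 - 3*log(sin(5*v(x)/6) - 1)/5 + 3*log(sin(5*v(x)/6) + 1)/5 = C1


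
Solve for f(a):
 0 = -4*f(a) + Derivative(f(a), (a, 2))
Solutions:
 f(a) = C1*exp(-2*a) + C2*exp(2*a)


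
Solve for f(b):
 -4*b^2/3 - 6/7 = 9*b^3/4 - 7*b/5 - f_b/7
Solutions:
 f(b) = C1 + 63*b^4/16 + 28*b^3/9 - 49*b^2/10 + 6*b


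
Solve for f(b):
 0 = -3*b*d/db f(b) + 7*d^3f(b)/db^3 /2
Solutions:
 f(b) = C1 + Integral(C2*airyai(6^(1/3)*7^(2/3)*b/7) + C3*airybi(6^(1/3)*7^(2/3)*b/7), b)


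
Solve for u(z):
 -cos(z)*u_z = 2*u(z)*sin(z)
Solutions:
 u(z) = C1*cos(z)^2


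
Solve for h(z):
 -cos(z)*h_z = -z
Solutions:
 h(z) = C1 + Integral(z/cos(z), z)


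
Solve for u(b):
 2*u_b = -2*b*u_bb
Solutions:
 u(b) = C1 + C2*log(b)


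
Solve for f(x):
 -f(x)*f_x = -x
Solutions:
 f(x) = -sqrt(C1 + x^2)
 f(x) = sqrt(C1 + x^2)


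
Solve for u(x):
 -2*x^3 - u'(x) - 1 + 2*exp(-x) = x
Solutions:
 u(x) = C1 - x^4/2 - x^2/2 - x - 2*exp(-x)


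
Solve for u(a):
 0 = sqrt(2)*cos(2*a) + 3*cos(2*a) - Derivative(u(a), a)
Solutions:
 u(a) = C1 + sqrt(2)*sin(2*a)/2 + 3*sin(2*a)/2


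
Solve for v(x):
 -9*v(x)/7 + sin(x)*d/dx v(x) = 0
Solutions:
 v(x) = C1*(cos(x) - 1)^(9/14)/(cos(x) + 1)^(9/14)


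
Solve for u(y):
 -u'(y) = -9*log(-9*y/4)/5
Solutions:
 u(y) = C1 + 9*y*log(-y)/5 + 9*y*(-2*log(2) - 1 + 2*log(3))/5


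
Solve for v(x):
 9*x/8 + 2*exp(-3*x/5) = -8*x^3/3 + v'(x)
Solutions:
 v(x) = C1 + 2*x^4/3 + 9*x^2/16 - 10*exp(-3*x/5)/3


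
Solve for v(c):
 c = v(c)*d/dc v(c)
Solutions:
 v(c) = -sqrt(C1 + c^2)
 v(c) = sqrt(C1 + c^2)


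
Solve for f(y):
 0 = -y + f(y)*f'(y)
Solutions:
 f(y) = -sqrt(C1 + y^2)
 f(y) = sqrt(C1 + y^2)


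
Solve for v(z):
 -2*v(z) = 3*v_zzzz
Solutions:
 v(z) = (C1*sin(6^(3/4)*z/6) + C2*cos(6^(3/4)*z/6))*exp(-6^(3/4)*z/6) + (C3*sin(6^(3/4)*z/6) + C4*cos(6^(3/4)*z/6))*exp(6^(3/4)*z/6)


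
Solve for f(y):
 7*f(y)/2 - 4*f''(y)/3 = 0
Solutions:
 f(y) = C1*exp(-sqrt(42)*y/4) + C2*exp(sqrt(42)*y/4)


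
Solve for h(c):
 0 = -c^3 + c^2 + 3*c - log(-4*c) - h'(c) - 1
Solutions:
 h(c) = C1 - c^4/4 + c^3/3 + 3*c^2/2 - c*log(-c) - 2*c*log(2)


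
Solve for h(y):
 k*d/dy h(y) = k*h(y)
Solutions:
 h(y) = C1*exp(y)


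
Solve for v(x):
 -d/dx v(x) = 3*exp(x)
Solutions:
 v(x) = C1 - 3*exp(x)


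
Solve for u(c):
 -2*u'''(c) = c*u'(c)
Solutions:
 u(c) = C1 + Integral(C2*airyai(-2^(2/3)*c/2) + C3*airybi(-2^(2/3)*c/2), c)


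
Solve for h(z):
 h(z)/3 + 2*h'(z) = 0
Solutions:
 h(z) = C1*exp(-z/6)


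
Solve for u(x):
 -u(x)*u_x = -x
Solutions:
 u(x) = -sqrt(C1 + x^2)
 u(x) = sqrt(C1 + x^2)


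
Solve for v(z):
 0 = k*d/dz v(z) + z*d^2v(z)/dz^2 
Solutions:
 v(z) = C1 + z^(1 - re(k))*(C2*sin(log(z)*Abs(im(k))) + C3*cos(log(z)*im(k)))


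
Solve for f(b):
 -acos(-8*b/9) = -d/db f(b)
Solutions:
 f(b) = C1 + b*acos(-8*b/9) + sqrt(81 - 64*b^2)/8


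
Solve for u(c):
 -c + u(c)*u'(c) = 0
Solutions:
 u(c) = -sqrt(C1 + c^2)
 u(c) = sqrt(C1 + c^2)


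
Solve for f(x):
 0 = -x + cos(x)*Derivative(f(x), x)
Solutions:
 f(x) = C1 + Integral(x/cos(x), x)


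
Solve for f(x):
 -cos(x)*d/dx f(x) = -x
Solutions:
 f(x) = C1 + Integral(x/cos(x), x)


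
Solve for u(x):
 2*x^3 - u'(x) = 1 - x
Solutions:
 u(x) = C1 + x^4/2 + x^2/2 - x


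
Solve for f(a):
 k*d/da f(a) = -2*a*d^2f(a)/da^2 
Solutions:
 f(a) = C1 + a^(1 - re(k)/2)*(C2*sin(log(a)*Abs(im(k))/2) + C3*cos(log(a)*im(k)/2))


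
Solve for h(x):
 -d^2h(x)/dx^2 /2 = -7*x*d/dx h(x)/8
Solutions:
 h(x) = C1 + C2*erfi(sqrt(14)*x/4)


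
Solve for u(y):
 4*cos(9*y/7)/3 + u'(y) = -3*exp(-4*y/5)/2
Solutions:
 u(y) = C1 - 28*sin(9*y/7)/27 + 15*exp(-4*y/5)/8


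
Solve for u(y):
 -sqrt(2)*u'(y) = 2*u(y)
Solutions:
 u(y) = C1*exp(-sqrt(2)*y)


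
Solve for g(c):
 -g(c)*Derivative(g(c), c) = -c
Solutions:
 g(c) = -sqrt(C1 + c^2)
 g(c) = sqrt(C1 + c^2)


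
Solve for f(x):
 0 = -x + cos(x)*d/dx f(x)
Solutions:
 f(x) = C1 + Integral(x/cos(x), x)


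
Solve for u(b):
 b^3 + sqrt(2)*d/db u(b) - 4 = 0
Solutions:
 u(b) = C1 - sqrt(2)*b^4/8 + 2*sqrt(2)*b


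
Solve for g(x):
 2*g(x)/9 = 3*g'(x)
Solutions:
 g(x) = C1*exp(2*x/27)


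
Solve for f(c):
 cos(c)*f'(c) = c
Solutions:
 f(c) = C1 + Integral(c/cos(c), c)


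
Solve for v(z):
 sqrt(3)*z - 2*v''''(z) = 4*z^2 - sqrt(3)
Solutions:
 v(z) = C1 + C2*z + C3*z^2 + C4*z^3 - z^6/180 + sqrt(3)*z^5/240 + sqrt(3)*z^4/48


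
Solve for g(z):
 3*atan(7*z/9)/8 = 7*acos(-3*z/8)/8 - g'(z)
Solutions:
 g(z) = C1 + 7*z*acos(-3*z/8)/8 - 3*z*atan(7*z/9)/8 + 7*sqrt(64 - 9*z^2)/24 + 27*log(49*z^2 + 81)/112


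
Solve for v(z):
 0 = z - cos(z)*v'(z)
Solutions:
 v(z) = C1 + Integral(z/cos(z), z)


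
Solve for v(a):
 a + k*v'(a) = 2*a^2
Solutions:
 v(a) = C1 + 2*a^3/(3*k) - a^2/(2*k)


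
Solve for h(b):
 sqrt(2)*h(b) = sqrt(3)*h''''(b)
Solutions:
 h(b) = C1*exp(-2^(1/8)*3^(7/8)*b/3) + C2*exp(2^(1/8)*3^(7/8)*b/3) + C3*sin(2^(1/8)*3^(7/8)*b/3) + C4*cos(2^(1/8)*3^(7/8)*b/3)


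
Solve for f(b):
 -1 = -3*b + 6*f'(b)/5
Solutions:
 f(b) = C1 + 5*b^2/4 - 5*b/6


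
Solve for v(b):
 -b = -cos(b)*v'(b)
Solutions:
 v(b) = C1 + Integral(b/cos(b), b)


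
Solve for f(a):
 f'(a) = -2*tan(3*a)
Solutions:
 f(a) = C1 + 2*log(cos(3*a))/3


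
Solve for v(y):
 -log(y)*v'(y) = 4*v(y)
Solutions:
 v(y) = C1*exp(-4*li(y))


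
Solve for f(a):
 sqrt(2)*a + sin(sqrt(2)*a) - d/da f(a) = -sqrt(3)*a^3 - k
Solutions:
 f(a) = C1 + sqrt(3)*a^4/4 + sqrt(2)*a^2/2 + a*k - sqrt(2)*cos(sqrt(2)*a)/2


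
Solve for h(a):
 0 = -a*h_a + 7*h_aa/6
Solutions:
 h(a) = C1 + C2*erfi(sqrt(21)*a/7)


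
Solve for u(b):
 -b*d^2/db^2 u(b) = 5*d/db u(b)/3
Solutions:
 u(b) = C1 + C2/b^(2/3)


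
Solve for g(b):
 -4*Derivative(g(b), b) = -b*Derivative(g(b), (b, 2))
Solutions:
 g(b) = C1 + C2*b^5


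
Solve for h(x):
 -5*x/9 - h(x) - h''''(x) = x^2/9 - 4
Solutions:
 h(x) = -x^2/9 - 5*x/9 + (C1*sin(sqrt(2)*x/2) + C2*cos(sqrt(2)*x/2))*exp(-sqrt(2)*x/2) + (C3*sin(sqrt(2)*x/2) + C4*cos(sqrt(2)*x/2))*exp(sqrt(2)*x/2) + 4


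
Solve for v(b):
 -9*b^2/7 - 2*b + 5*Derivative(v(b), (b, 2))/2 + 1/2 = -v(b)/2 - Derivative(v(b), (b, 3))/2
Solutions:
 v(b) = C1*exp(b*(-20 + 50*2^(1/3)/(3*sqrt(1581) + 277)^(1/3) + 2^(2/3)*(3*sqrt(1581) + 277)^(1/3))/12)*sin(2^(1/3)*sqrt(3)*b*(-2^(1/3)*(3*sqrt(1581) + 277)^(1/3) + 50/(3*sqrt(1581) + 277)^(1/3))/12) + C2*exp(b*(-20 + 50*2^(1/3)/(3*sqrt(1581) + 277)^(1/3) + 2^(2/3)*(3*sqrt(1581) + 277)^(1/3))/12)*cos(2^(1/3)*sqrt(3)*b*(-2^(1/3)*(3*sqrt(1581) + 277)^(1/3) + 50/(3*sqrt(1581) + 277)^(1/3))/12) + C3*exp(-b*(50*2^(1/3)/(3*sqrt(1581) + 277)^(1/3) + 10 + 2^(2/3)*(3*sqrt(1581) + 277)^(1/3))/6) + 18*b^2/7 + 4*b - 187/7


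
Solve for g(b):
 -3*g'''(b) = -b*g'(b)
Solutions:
 g(b) = C1 + Integral(C2*airyai(3^(2/3)*b/3) + C3*airybi(3^(2/3)*b/3), b)


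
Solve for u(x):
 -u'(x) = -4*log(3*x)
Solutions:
 u(x) = C1 + 4*x*log(x) - 4*x + x*log(81)


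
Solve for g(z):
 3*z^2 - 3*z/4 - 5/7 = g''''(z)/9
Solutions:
 g(z) = C1 + C2*z + C3*z^2 + C4*z^3 + 3*z^6/40 - 9*z^5/160 - 15*z^4/56
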